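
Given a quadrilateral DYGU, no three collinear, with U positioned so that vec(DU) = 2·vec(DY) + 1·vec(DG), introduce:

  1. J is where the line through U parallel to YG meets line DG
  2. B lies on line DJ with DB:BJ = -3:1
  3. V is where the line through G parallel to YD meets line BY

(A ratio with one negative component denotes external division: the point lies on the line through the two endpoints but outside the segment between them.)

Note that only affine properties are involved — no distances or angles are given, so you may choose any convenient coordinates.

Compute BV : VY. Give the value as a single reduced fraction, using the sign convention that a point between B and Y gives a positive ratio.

Work in coordinates with D = (0, 0), Y = (1, 0), G = (0, 1), U = (2, 1).
1. J is where the line through U parallel to YG meets line DG ⇒ J = (0, 3)
2. B lies on line DJ with DB:BJ = -3:1 ⇒ B = (0, 9/2)
3. V is where the line through G parallel to YD meets line BY ⇒ V = (7/9, 1)
V = B + t·(Y−B) with t = 7/9, so BV:VY = t:(1−t) = 7/9:2/9

BV:VY = 7/2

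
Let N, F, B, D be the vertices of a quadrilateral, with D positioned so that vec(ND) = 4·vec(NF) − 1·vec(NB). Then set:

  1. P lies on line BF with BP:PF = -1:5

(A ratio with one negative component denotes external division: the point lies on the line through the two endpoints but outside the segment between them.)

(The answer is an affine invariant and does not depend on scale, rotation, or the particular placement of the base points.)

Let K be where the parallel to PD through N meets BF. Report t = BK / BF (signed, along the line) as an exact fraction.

Assign N = (0, 0), F = (1, 0), B = (0, 1), D = (4, -1) — the answer is frame-independent, so this choice is without loss of generality.
1. P lies on line BF with BP:PF = -1:5 ⇒ P = (-1/4, 5/4)
through N parallel to PD: direction (17/4, -9/4); meets BF at K = (17/8, -9/8)
K = B + t·(F−B) with t = 17/8

t = 17/8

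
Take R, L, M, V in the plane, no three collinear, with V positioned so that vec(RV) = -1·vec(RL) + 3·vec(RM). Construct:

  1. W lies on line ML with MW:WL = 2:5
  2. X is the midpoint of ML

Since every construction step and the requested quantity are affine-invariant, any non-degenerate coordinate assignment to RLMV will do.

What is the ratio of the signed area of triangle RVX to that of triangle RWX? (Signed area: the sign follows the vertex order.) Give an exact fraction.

[RVX]:[RWX] = 28/3

Set R = (0, 0), L = (1, 0), M = (0, 1), V = (-1, 3); any affine frame gives the same invariant.
1. W lies on line ML with MW:WL = 2:5 ⇒ W = (2/7, 5/7)
2. X is the midpoint of ML ⇒ X = (1/2, 1/2)
2·[RVX] = -2, 2·[RWX] = -3/14
[RVX]:[RWX] = -2:-3/14 = 28/3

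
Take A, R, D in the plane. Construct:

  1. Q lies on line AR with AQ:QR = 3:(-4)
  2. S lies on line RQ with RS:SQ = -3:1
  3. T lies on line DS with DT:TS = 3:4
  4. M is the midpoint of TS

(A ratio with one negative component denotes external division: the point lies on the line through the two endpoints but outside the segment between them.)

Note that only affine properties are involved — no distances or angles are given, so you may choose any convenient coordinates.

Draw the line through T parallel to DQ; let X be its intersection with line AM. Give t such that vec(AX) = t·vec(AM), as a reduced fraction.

Assign A = (0, 0), R = (1, 0), D = (0, 1) — the answer is frame-independent, so this choice is without loss of generality.
1. Q lies on line AR with AQ:QR = 3:(-4) ⇒ Q = (-3, 0)
2. S lies on line RQ with RS:SQ = -3:1 ⇒ S = (-5, 0)
3. T lies on line DS with DT:TS = 3:4 ⇒ T = (-15/7, 4/7)
4. M is the midpoint of TS ⇒ M = (-25/7, 2/7)
through T parallel to DQ: direction (-3, -1); meets AM at X = (-675/217, 54/217)
X = A + t·(M−A) with t = 27/31

t = 27/31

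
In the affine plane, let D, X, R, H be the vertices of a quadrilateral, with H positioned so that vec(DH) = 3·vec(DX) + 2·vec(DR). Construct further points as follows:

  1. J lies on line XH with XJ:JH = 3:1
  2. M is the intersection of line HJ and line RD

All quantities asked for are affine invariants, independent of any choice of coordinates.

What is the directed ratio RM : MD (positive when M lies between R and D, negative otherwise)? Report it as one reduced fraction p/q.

RM:MD = -2

Assign D = (0, 0), X = (1, 0), R = (0, 1), H = (3, 2) — the answer is frame-independent, so this choice is without loss of generality.
1. J lies on line XH with XJ:JH = 3:1 ⇒ J = (5/2, 3/2)
2. M is the intersection of line HJ and line RD ⇒ M = (0, -1)
M = R + t·(D−R) with t = 2, so RM:MD = t:(1−t) = 2:-1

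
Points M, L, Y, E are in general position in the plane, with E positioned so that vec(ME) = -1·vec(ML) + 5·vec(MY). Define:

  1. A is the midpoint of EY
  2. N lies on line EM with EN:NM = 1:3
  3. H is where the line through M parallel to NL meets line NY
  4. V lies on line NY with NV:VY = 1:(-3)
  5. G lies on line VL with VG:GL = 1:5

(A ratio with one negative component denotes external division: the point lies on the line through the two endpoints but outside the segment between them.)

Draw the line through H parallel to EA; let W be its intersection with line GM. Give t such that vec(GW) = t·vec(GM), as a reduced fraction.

Choose coordinates M = (0, 0), L = (1, 0), Y = (0, 1), E = (-1, 5).
1. A is the midpoint of EY ⇒ A = (-1/2, 3)
2. N lies on line EM with EN:NM = 1:3 ⇒ N = (-3/4, 15/4)
3. H is where the line through M parallel to NL meets line NY ⇒ H = (21/32, -45/32)
4. V lies on line NY with NV:VY = 1:(-3) ⇒ V = (-9/8, 41/8)
5. G lies on line VL with VG:GL = 1:5 ⇒ G = (-37/48, 205/48)
through H parallel to EA: direction (1/2, -2); meets GM at W = (-481/608, 2665/608)
W = G + t·(M−G) with t = -1/38

t = -1/38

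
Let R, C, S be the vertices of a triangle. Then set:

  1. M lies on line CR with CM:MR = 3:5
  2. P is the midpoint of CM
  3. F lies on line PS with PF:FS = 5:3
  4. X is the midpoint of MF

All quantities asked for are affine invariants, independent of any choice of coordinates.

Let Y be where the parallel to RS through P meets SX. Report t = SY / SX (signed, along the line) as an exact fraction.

t = 208/119

Set R = (0, 0), C = (1, 0), S = (0, 1); any affine frame gives the same invariant.
1. M lies on line CR with CM:MR = 3:5 ⇒ M = (5/8, 0)
2. P is the midpoint of CM ⇒ P = (13/16, 0)
3. F lies on line PS with PF:FS = 5:3 ⇒ F = (39/128, 5/8)
4. X is the midpoint of MF ⇒ X = (119/256, 5/16)
through P parallel to RS: direction (0, 1); meets SX at Y = (13/16, -24/119)
Y = S + t·(X−S) with t = 208/119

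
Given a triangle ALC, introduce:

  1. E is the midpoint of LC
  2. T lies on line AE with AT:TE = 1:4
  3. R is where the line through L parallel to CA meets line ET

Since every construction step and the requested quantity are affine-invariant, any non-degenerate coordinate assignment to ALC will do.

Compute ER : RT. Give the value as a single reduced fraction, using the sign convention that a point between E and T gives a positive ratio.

Assign A = (0, 0), L = (1, 0), C = (0, 1) — the answer is frame-independent, so this choice is without loss of generality.
1. E is the midpoint of LC ⇒ E = (1/2, 1/2)
2. T lies on line AE with AT:TE = 1:4 ⇒ T = (1/10, 1/10)
3. R is where the line through L parallel to CA meets line ET ⇒ R = (1, 1)
R = E + t·(T−E) with t = -5/4, so ER:RT = t:(1−t) = -5/4:9/4

ER:RT = -5/9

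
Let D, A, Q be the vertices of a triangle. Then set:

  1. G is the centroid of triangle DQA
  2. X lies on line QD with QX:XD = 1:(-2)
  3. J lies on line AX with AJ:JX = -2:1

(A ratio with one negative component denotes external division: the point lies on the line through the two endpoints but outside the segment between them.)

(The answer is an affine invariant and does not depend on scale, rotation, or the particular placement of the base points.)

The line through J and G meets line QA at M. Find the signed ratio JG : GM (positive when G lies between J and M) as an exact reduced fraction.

JG:GM = -7

Set D = (0, 0), A = (1, 0), Q = (0, 1); any affine frame gives the same invariant.
1. G is the centroid of triangle DQA ⇒ G = (1/3, 1/3)
2. X lies on line QD with QX:XD = 1:(-2) ⇒ X = (0, 2)
3. J lies on line AX with AJ:JX = -2:1 ⇒ J = (-1, 4)
line JG meets QA at M = (1/7, 6/7)
G = J + t·(M−J) with t = 7/6, so JG:GM = 7/6:-1/6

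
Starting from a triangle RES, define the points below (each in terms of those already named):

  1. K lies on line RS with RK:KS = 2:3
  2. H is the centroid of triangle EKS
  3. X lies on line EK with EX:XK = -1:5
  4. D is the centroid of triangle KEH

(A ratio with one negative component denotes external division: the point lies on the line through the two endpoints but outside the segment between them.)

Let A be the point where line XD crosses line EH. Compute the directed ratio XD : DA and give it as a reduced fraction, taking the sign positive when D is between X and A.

Set R = (0, 0), E = (1, 0), S = (0, 1); any affine frame gives the same invariant.
1. K lies on line RS with RK:KS = 2:3 ⇒ K = (0, 2/5)
2. H is the centroid of triangle EKS ⇒ H = (1/3, 7/15)
3. X lies on line EK with EX:XK = -1:5 ⇒ X = (5/4, -1/10)
4. D is the centroid of triangle KEH ⇒ D = (4/9, 13/45)
line XD meets EH at A = (19/21, 1/15)
D = X + t·(A−X) with t = 7/3, so XD:DA = 7/3:-4/3

XD:DA = -7/4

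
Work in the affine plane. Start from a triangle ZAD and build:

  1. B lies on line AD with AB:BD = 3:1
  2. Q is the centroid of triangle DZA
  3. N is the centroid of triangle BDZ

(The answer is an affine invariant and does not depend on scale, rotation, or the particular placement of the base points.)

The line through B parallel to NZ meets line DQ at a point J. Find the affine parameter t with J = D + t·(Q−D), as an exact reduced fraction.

Choose coordinates Z = (0, 0), A = (1, 0), D = (0, 1).
1. B lies on line AD with AB:BD = 3:1 ⇒ B = (1/4, 3/4)
2. Q is the centroid of triangle DZA ⇒ Q = (1/3, 1/3)
3. N is the centroid of triangle BDZ ⇒ N = (1/12, 7/12)
through B parallel to NZ: direction (-1/12, -7/12); meets DQ at J = (2/9, 5/9)
J = D + t·(Q−D) with t = 2/3

t = 2/3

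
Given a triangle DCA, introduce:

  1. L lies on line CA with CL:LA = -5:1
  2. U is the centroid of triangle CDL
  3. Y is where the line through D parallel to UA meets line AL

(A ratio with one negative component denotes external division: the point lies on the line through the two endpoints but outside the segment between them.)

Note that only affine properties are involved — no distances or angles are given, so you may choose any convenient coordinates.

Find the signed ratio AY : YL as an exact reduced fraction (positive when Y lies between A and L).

Work in coordinates with D = (0, 0), C = (1, 0), A = (0, 1).
1. L lies on line CA with CL:LA = -5:1 ⇒ L = (-1/4, 5/4)
2. U is the centroid of triangle CDL ⇒ U = (1/4, 5/12)
3. Y is where the line through D parallel to UA meets line AL ⇒ Y = (-3/4, 7/4)
Y = A + t·(L−A) with t = 3, so AY:YL = t:(1−t) = 3:-2

AY:YL = -3/2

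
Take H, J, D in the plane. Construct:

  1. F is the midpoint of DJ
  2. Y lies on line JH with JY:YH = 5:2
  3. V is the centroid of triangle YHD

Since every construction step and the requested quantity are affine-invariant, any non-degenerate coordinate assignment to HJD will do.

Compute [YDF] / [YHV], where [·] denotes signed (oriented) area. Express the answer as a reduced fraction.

[YDF]:[YHV] = 15/4

Choose coordinates H = (0, 0), J = (1, 0), D = (0, 1).
1. F is the midpoint of DJ ⇒ F = (1/2, 1/2)
2. Y lies on line JH with JY:YH = 5:2 ⇒ Y = (2/7, 0)
3. V is the centroid of triangle YHD ⇒ V = (2/21, 1/3)
2·[YDF] = -5/14, 2·[YHV] = -2/21
[YDF]:[YHV] = -5/14:-2/21 = 15/4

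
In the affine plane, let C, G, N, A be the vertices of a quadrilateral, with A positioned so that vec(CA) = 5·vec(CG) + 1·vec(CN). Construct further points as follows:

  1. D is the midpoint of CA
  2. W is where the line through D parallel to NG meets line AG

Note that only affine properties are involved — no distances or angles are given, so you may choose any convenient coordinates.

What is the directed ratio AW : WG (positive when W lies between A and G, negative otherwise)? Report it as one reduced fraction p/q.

Set C = (0, 0), G = (1, 0), N = (0, 1), A = (5, 1); any affine frame gives the same invariant.
1. D is the midpoint of CA ⇒ D = (5/2, 1/2)
2. W is where the line through D parallel to NG meets line AG ⇒ W = (13/5, 2/5)
W = A + t·(G−A) with t = 3/5, so AW:WG = t:(1−t) = 3/5:2/5

AW:WG = 3/2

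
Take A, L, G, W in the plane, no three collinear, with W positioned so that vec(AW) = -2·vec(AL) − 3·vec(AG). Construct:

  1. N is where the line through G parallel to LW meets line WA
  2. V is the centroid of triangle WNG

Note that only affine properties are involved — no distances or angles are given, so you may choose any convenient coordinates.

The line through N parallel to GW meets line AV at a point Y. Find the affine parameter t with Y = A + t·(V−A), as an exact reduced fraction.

Set A = (0, 0), L = (1, 0), G = (0, 1), W = (-2, -3); any affine frame gives the same invariant.
1. N is where the line through G parallel to LW meets line WA ⇒ N = (2, 3)
2. V is the centroid of triangle WNG ⇒ V = (0, 1/3)
through N parallel to GW: direction (-2, -4); meets AV at Y = (0, -1)
Y = A + t·(V−A) with t = -3

t = -3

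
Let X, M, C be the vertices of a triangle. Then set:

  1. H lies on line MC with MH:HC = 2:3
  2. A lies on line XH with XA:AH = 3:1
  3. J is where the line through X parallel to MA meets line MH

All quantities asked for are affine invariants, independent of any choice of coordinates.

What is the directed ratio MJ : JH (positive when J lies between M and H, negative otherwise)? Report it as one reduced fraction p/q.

Choose coordinates X = (0, 0), M = (1, 0), C = (0, 1).
1. H lies on line MC with MH:HC = 2:3 ⇒ H = (3/5, 2/5)
2. A lies on line XH with XA:AH = 3:1 ⇒ A = (9/20, 3/10)
3. J is where the line through X parallel to MA meets line MH ⇒ J = (11/5, -6/5)
J = M + t·(H−M) with t = -3, so MJ:JH = t:(1−t) = -3:4

MJ:JH = -3/4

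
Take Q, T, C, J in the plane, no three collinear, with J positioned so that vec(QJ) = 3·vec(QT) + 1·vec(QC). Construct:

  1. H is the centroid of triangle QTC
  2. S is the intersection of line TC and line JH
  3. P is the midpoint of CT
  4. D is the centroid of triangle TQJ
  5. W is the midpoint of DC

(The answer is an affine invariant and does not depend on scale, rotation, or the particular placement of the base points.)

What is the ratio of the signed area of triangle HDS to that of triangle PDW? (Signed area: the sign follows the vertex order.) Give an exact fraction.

Work in coordinates with Q = (0, 0), T = (1, 0), C = (0, 1), J = (3, 1).
1. H is the centroid of triangle QTC ⇒ H = (1/3, 1/3)
2. S is the intersection of line TC and line JH ⇒ S = (3/5, 2/5)
3. P is the midpoint of CT ⇒ P = (1/2, 1/2)
4. D is the centroid of triangle TQJ ⇒ D = (4/3, 1/3)
5. W is the midpoint of DC ⇒ W = (2/3, 2/3)
2·[HDS] = 1/15, 2·[PDW] = 1/6
[HDS]:[PDW] = 1/15:1/6 = 2/5

[HDS]:[PDW] = 2/5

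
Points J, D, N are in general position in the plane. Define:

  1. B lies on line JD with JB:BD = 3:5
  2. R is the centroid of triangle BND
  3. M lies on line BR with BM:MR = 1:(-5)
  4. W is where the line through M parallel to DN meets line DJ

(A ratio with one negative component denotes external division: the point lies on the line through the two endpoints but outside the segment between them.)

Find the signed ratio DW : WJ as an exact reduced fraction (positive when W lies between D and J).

Set J = (0, 0), D = (1, 0), N = (0, 1); any affine frame gives the same invariant.
1. B lies on line JD with JB:BD = 3:5 ⇒ B = (3/8, 0)
2. R is the centroid of triangle BND ⇒ R = (11/24, 1/3)
3. M lies on line BR with BM:MR = 1:(-5) ⇒ M = (17/48, -1/12)
4. W is where the line through M parallel to DN meets line DJ ⇒ W = (13/48, 0)
W = D + t·(J−D) with t = 35/48, so DW:WJ = t:(1−t) = 35/48:13/48

DW:WJ = 35/13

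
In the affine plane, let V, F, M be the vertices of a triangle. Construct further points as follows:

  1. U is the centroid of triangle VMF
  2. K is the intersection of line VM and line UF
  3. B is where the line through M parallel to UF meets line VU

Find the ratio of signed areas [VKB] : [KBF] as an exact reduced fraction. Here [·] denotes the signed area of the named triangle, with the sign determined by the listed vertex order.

Set V = (0, 0), F = (1, 0), M = (0, 1); any affine frame gives the same invariant.
1. U is the centroid of triangle VMF ⇒ U = (1/3, 1/3)
2. K is the intersection of line VM and line UF ⇒ K = (0, 1/2)
3. B is where the line through M parallel to UF meets line VU ⇒ B = (2/3, 2/3)
2·[VKB] = -1/3, 2·[KBF] = -1/2
[VKB]:[KBF] = -1/3:-1/2 = 2/3

[VKB]:[KBF] = 2/3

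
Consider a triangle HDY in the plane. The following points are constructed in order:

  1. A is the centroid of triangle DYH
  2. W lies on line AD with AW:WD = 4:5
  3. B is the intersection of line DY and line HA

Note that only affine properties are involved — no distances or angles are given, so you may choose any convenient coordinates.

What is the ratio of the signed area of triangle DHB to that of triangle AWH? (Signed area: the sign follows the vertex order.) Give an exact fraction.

Set H = (0, 0), D = (1, 0), Y = (0, 1); any affine frame gives the same invariant.
1. A is the centroid of triangle DYH ⇒ A = (1/3, 1/3)
2. W lies on line AD with AW:WD = 4:5 ⇒ W = (17/27, 5/27)
3. B is the intersection of line DY and line HA ⇒ B = (1/2, 1/2)
2·[DHB] = -1/2, 2·[AWH] = -4/27
[DHB]:[AWH] = -1/2:-4/27 = 27/8

[DHB]:[AWH] = 27/8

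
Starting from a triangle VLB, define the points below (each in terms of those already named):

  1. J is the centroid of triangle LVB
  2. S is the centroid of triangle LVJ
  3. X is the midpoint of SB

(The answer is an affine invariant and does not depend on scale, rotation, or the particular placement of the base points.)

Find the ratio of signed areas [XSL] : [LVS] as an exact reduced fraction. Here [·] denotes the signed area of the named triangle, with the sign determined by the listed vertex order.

[XSL]:[LVS] = -2

Choose coordinates V = (0, 0), L = (1, 0), B = (0, 1).
1. J is the centroid of triangle LVB ⇒ J = (1/3, 1/3)
2. S is the centroid of triangle LVJ ⇒ S = (4/9, 1/9)
3. X is the midpoint of SB ⇒ X = (2/9, 5/9)
2·[XSL] = 2/9, 2·[LVS] = -1/9
[XSL]:[LVS] = 2/9:-1/9 = -2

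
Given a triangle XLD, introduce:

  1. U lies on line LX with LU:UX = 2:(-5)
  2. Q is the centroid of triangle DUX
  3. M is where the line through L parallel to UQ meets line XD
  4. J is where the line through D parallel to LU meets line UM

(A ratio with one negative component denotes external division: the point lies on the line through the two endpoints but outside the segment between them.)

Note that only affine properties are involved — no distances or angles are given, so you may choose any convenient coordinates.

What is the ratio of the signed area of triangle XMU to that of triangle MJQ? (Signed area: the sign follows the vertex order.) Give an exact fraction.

Set X = (0, 0), L = (1, 0), D = (0, 1); any affine frame gives the same invariant.
1. U lies on line LX with LU:UX = 2:(-5) ⇒ U = (5/3, 0)
2. Q is the centroid of triangle DUX ⇒ Q = (5/9, 1/3)
3. M is where the line through L parallel to UQ meets line XD ⇒ M = (0, 3/10)
4. J is where the line through D parallel to LU meets line UM ⇒ J = (-35/9, 1)
2·[XMU] = -1/2, 2·[MJQ] = -14/27
[XMU]:[MJQ] = -1/2:-14/27 = 27/28

[XMU]:[MJQ] = 27/28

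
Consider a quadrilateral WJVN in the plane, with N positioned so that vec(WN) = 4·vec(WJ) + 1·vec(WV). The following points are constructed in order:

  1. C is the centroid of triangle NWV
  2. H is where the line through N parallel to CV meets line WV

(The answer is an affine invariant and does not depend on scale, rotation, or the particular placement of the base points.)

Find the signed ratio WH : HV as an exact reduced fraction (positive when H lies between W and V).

WH:HV = -2

Assign W = (0, 0), J = (1, 0), V = (0, 1), N = (4, 1) — the answer is frame-independent, so this choice is without loss of generality.
1. C is the centroid of triangle NWV ⇒ C = (4/3, 2/3)
2. H is where the line through N parallel to CV meets line WV ⇒ H = (0, 2)
H = W + t·(V−W) with t = 2, so WH:HV = t:(1−t) = 2:-1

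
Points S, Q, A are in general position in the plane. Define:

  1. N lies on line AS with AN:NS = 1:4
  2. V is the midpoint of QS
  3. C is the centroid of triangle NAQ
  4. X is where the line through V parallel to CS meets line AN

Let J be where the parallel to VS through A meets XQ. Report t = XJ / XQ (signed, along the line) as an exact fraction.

Choose coordinates S = (0, 0), Q = (1, 0), A = (0, 1).
1. N lies on line AS with AN:NS = 1:4 ⇒ N = (0, 4/5)
2. V is the midpoint of QS ⇒ V = (1/2, 0)
3. C is the centroid of triangle NAQ ⇒ C = (1/3, 3/5)
4. X is where the line through V parallel to CS meets line AN ⇒ X = (0, -9/10)
through A parallel to VS: direction (-1/2, 0); meets XQ at J = (19/9, 1)
J = X + t·(Q−X) with t = 19/9

t = 19/9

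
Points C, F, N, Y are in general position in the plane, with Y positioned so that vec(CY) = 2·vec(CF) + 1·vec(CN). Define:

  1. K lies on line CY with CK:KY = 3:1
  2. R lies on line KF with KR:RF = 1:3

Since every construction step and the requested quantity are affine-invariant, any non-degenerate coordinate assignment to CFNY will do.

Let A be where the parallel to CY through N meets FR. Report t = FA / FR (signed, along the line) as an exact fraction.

Assign C = (0, 0), F = (1, 0), N = (0, 1), Y = (2, 1) — the answer is frame-independent, so this choice is without loss of generality.
1. K lies on line CY with CK:KY = 3:1 ⇒ K = (3/2, 3/4)
2. R lies on line KF with KR:RF = 1:3 ⇒ R = (11/8, 9/16)
through N parallel to CY: direction (2, 1); meets FR at A = (5/2, 9/4)
A = F + t·(R−F) with t = 4

t = 4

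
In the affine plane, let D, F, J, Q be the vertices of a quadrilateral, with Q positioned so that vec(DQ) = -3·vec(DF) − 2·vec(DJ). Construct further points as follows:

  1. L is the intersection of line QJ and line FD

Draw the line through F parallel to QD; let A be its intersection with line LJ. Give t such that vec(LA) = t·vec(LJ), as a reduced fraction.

Set D = (0, 0), F = (1, 0), J = (0, 1), Q = (-3, -2); any affine frame gives the same invariant.
1. L is the intersection of line QJ and line FD ⇒ L = (-1, 0)
through F parallel to QD: direction (3, 2); meets LJ at A = (-5, -4)
A = L + t·(J−L) with t = -4

t = -4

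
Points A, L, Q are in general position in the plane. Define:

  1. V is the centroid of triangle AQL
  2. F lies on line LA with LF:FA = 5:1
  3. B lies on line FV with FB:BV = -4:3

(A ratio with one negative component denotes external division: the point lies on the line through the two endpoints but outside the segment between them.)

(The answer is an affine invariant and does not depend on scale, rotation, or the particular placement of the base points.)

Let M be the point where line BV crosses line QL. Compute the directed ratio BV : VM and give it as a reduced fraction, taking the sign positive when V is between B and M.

BV:VM = -9/2

Work in coordinates with A = (0, 0), L = (1, 0), Q = (0, 1).
1. V is the centroid of triangle AQL ⇒ V = (1/3, 1/3)
2. F lies on line LA with LF:FA = 5:1 ⇒ F = (1/6, 0)
3. B lies on line FV with FB:BV = -4:3 ⇒ B = (5/6, 4/3)
line BV meets QL at M = (4/9, 5/9)
V = B + t·(M−B) with t = 9/7, so BV:VM = 9/7:-2/7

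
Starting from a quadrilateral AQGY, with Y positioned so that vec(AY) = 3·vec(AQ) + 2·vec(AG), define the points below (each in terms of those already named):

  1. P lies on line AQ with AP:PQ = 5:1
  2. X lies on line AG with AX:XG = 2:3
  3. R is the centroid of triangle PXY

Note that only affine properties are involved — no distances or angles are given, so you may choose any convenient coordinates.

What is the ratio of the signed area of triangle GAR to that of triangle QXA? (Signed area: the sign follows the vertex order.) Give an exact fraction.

Work in coordinates with A = (0, 0), Q = (1, 0), G = (0, 1), Y = (3, 2).
1. P lies on line AQ with AP:PQ = 5:1 ⇒ P = (5/6, 0)
2. X lies on line AG with AX:XG = 2:3 ⇒ X = (0, 2/5)
3. R is the centroid of triangle PXY ⇒ R = (23/18, 4/5)
2·[GAR] = 23/18, 2·[QXA] = 2/5
[GAR]:[QXA] = 23/18:2/5 = 115/36

[GAR]:[QXA] = 115/36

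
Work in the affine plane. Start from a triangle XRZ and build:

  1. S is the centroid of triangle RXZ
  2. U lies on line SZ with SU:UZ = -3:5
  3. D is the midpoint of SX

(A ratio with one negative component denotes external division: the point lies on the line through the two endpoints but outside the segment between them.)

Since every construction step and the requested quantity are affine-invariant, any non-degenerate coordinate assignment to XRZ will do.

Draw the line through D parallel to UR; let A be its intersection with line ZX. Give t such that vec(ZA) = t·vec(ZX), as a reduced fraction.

Assign X = (0, 0), R = (1, 0), Z = (0, 1) — the answer is frame-independent, so this choice is without loss of generality.
1. S is the centroid of triangle RXZ ⇒ S = (1/3, 1/3)
2. U lies on line SZ with SU:UZ = -3:5 ⇒ U = (5/6, -2/3)
3. D is the midpoint of SX ⇒ D = (1/6, 1/6)
through D parallel to UR: direction (1/6, 2/3); meets ZX at A = (0, -1/2)
A = Z + t·(X−Z) with t = 3/2

t = 3/2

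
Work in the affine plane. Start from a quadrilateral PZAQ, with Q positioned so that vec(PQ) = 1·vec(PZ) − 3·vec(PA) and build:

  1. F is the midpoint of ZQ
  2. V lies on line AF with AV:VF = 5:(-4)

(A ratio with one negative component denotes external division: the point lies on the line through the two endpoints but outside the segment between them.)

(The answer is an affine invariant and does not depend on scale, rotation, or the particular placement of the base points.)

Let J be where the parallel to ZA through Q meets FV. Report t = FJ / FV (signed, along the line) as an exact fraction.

t = 1/4

Work in coordinates with P = (0, 0), Z = (1, 0), A = (0, 1), Q = (1, -3).
1. F is the midpoint of ZQ ⇒ F = (1, -3/2)
2. V lies on line AF with AV:VF = 5:(-4) ⇒ V = (5, -23/2)
through Q parallel to ZA: direction (-1, 1); meets FV at J = (2, -4)
J = F + t·(V−F) with t = 1/4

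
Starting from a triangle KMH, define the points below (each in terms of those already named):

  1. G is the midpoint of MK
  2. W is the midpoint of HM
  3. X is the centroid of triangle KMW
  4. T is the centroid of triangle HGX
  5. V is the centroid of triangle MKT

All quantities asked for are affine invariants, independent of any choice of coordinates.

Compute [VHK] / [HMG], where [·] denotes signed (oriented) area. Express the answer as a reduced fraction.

[VHK]:[HMG] = -8/9

Work in coordinates with K = (0, 0), M = (1, 0), H = (0, 1).
1. G is the midpoint of MK ⇒ G = (1/2, 0)
2. W is the midpoint of HM ⇒ W = (1/2, 1/2)
3. X is the centroid of triangle KMW ⇒ X = (1/2, 1/6)
4. T is the centroid of triangle HGX ⇒ T = (1/3, 7/18)
5. V is the centroid of triangle MKT ⇒ V = (4/9, 7/54)
2·[VHK] = 4/9, 2·[HMG] = -1/2
[VHK]:[HMG] = 4/9:-1/2 = -8/9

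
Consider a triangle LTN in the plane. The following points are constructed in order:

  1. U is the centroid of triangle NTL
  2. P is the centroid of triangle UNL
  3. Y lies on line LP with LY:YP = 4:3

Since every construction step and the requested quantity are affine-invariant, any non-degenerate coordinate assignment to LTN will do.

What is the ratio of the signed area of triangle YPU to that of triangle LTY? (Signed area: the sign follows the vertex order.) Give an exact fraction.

[YPU]:[LTY] = -3/16

Set L = (0, 0), T = (1, 0), N = (0, 1); any affine frame gives the same invariant.
1. U is the centroid of triangle NTL ⇒ U = (1/3, 1/3)
2. P is the centroid of triangle UNL ⇒ P = (1/9, 4/9)
3. Y lies on line LP with LY:YP = 4:3 ⇒ Y = (4/63, 16/63)
2·[YPU] = -1/21, 2·[LTY] = 16/63
[YPU]:[LTY] = -1/21:16/63 = -3/16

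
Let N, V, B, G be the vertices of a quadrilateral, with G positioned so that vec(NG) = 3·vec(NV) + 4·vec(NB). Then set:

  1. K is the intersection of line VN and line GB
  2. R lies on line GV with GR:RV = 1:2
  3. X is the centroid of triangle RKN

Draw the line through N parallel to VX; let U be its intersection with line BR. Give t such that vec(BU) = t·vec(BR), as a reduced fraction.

t = -5/27

Choose coordinates N = (0, 0), V = (1, 0), B = (0, 1), G = (3, 4).
1. K is the intersection of line VN and line GB ⇒ K = (-1, 0)
2. R lies on line GV with GR:RV = 1:2 ⇒ R = (7/3, 8/3)
3. X is the centroid of triangle RKN ⇒ X = (4/9, 8/9)
through N parallel to VX: direction (-5/9, 8/9); meets BR at U = (-35/81, 56/81)
U = B + t·(R−B) with t = -5/27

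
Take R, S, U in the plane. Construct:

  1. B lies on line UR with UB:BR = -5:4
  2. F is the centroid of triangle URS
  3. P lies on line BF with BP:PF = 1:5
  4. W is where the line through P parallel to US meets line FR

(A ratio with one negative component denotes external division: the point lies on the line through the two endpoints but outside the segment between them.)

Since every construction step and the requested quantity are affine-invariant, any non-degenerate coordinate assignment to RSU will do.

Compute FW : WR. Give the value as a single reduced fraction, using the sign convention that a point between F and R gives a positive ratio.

FW:WR = -35/29

Set R = (0, 0), S = (1, 0), U = (0, 1); any affine frame gives the same invariant.
1. B lies on line UR with UB:BR = -5:4 ⇒ B = (0, -4)
2. F is the centroid of triangle URS ⇒ F = (1/3, 1/3)
3. P lies on line BF with BP:PF = 1:5 ⇒ P = (1/18, -59/18)
4. W is where the line through P parallel to US meets line FR ⇒ W = (-29/18, -29/18)
W = F + t·(R−F) with t = 35/6, so FW:WR = t:(1−t) = 35/6:-29/6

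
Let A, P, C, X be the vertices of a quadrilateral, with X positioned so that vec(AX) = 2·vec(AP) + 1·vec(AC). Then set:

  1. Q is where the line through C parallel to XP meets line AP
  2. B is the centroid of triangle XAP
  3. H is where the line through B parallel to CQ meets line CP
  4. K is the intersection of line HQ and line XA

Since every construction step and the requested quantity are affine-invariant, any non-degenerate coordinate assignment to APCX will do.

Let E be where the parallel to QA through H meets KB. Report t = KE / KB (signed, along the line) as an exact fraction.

Work in coordinates with A = (0, 0), P = (1, 0), C = (0, 1), X = (2, 1).
1. Q is where the line through C parallel to XP meets line AP ⇒ Q = (-1, 0)
2. B is the centroid of triangle XAP ⇒ B = (1, 1/3)
3. H is where the line through B parallel to CQ meets line CP ⇒ H = (5/6, 1/6)
4. K is the intersection of line HQ and line XA ⇒ K = (2/9, 1/9)
through H parallel to QA: direction (1, 0); meets KB at E = (5/12, 1/6)
E = K + t·(B−K) with t = 1/4

t = 1/4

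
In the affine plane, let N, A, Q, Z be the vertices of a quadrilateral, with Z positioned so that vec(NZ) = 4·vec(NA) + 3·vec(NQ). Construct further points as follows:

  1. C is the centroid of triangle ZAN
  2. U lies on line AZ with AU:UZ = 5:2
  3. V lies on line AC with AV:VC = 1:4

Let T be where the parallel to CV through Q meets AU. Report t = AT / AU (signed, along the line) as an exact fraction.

Work in coordinates with N = (0, 0), A = (1, 0), Q = (0, 1), Z = (4, 3).
1. C is the centroid of triangle ZAN ⇒ C = (5/3, 1)
2. U lies on line AZ with AU:UZ = 5:2 ⇒ U = (22/7, 15/7)
3. V lies on line AC with AV:VC = 1:4 ⇒ V = (17/15, 1/5)
through Q parallel to CV: direction (-8/15, -4/5); meets AU at T = (-4, -5)
T = A + t·(U−A) with t = -7/3

t = -7/3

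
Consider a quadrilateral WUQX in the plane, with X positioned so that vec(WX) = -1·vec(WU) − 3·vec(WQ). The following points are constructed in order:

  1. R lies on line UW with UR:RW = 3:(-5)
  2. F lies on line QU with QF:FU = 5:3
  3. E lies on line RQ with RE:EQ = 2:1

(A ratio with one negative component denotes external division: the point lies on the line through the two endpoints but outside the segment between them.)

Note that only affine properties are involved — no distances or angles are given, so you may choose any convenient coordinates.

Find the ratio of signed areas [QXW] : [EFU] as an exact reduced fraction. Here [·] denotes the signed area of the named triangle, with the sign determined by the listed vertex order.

[QXW]:[EFU] = 16/3

Work in coordinates with W = (0, 0), U = (1, 0), Q = (0, 1), X = (-1, -3).
1. R lies on line UW with UR:RW = 3:(-5) ⇒ R = (5/2, 0)
2. F lies on line QU with QF:FU = 5:3 ⇒ F = (5/8, 3/8)
3. E lies on line RQ with RE:EQ = 2:1 ⇒ E = (5/6, 2/3)
2·[QXW] = 1, 2·[EFU] = 3/16
[QXW]:[EFU] = 1:3/16 = 16/3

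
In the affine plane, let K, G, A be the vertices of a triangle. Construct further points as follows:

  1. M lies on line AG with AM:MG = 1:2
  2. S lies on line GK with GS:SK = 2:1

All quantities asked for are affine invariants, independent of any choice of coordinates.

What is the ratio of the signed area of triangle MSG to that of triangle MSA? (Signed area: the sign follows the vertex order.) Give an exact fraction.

[MSG]:[MSA] = -2

Assign K = (0, 0), G = (1, 0), A = (0, 1) — the answer is frame-independent, so this choice is without loss of generality.
1. M lies on line AG with AM:MG = 1:2 ⇒ M = (1/3, 2/3)
2. S lies on line GK with GS:SK = 2:1 ⇒ S = (1/3, 0)
2·[MSG] = 4/9, 2·[MSA] = -2/9
[MSG]:[MSA] = 4/9:-2/9 = -2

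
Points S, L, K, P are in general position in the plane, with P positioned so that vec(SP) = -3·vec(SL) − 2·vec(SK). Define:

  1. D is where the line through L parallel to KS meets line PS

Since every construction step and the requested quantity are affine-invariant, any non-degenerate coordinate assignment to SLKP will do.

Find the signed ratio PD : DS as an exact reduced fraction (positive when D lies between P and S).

PD:DS = -4

Assign S = (0, 0), L = (1, 0), K = (0, 1), P = (-3, -2) — the answer is frame-independent, so this choice is without loss of generality.
1. D is where the line through L parallel to KS meets line PS ⇒ D = (1, 2/3)
D = P + t·(S−P) with t = 4/3, so PD:DS = t:(1−t) = 4/3:-1/3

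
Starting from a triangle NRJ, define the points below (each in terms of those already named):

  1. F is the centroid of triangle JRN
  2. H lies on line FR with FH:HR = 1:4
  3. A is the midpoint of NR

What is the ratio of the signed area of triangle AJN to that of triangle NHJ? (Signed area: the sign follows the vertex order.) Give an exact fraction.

Assign N = (0, 0), R = (1, 0), J = (0, 1) — the answer is frame-independent, so this choice is without loss of generality.
1. F is the centroid of triangle JRN ⇒ F = (1/3, 1/3)
2. H lies on line FR with FH:HR = 1:4 ⇒ H = (7/15, 4/15)
3. A is the midpoint of NR ⇒ A = (1/2, 0)
2·[AJN] = 1/2, 2·[NHJ] = 7/15
[AJN]:[NHJ] = 1/2:7/15 = 15/14

[AJN]:[NHJ] = 15/14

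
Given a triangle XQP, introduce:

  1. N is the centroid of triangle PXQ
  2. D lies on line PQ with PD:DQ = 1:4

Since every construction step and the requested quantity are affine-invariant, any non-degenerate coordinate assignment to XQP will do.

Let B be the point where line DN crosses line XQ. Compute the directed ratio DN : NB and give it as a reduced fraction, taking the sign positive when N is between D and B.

DN:NB = 7/5

Assign X = (0, 0), Q = (1, 0), P = (0, 1) — the answer is frame-independent, so this choice is without loss of generality.
1. N is the centroid of triangle PXQ ⇒ N = (1/3, 1/3)
2. D lies on line PQ with PD:DQ = 1:4 ⇒ D = (1/5, 4/5)
line DN meets XQ at B = (3/7, 0)
N = D + t·(B−D) with t = 7/12, so DN:NB = 7/12:5/12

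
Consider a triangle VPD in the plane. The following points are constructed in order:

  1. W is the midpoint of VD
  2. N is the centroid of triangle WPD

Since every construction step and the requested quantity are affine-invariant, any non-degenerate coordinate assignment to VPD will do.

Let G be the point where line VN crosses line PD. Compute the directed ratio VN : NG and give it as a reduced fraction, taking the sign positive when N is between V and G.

Work in coordinates with V = (0, 0), P = (1, 0), D = (0, 1).
1. W is the midpoint of VD ⇒ W = (0, 1/2)
2. N is the centroid of triangle WPD ⇒ N = (1/3, 1/2)
line VN meets PD at G = (2/5, 3/5)
N = V + t·(G−V) with t = 5/6, so VN:NG = 5/6:1/6

VN:NG = 5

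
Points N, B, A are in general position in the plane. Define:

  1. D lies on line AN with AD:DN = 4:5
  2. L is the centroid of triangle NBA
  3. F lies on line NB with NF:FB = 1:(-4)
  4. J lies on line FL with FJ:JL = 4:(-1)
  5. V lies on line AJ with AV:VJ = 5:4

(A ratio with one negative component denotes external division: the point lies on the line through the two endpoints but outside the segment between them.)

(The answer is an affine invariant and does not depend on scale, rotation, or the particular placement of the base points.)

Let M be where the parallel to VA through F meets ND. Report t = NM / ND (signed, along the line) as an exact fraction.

t = -3/5

Choose coordinates N = (0, 0), B = (1, 0), A = (0, 1).
1. D lies on line AN with AD:DN = 4:5 ⇒ D = (0, 5/9)
2. L is the centroid of triangle NBA ⇒ L = (1/3, 1/3)
3. F lies on line NB with NF:FB = 1:(-4) ⇒ F = (-1/3, 0)
4. J lies on line FL with FJ:JL = 4:(-1) ⇒ J = (5/9, 4/9)
5. V lies on line AJ with AV:VJ = 5:4 ⇒ V = (25/81, 56/81)
through F parallel to VA: direction (-25/81, 25/81); meets ND at M = (0, -1/3)
M = N + t·(D−N) with t = -3/5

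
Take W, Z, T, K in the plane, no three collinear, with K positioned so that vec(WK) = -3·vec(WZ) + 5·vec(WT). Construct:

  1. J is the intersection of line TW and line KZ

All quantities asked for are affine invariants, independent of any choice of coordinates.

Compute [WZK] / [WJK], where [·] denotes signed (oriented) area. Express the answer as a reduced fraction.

[WZK]:[WJK] = 4/3

Set W = (0, 0), Z = (1, 0), T = (0, 1), K = (-3, 5); any affine frame gives the same invariant.
1. J is the intersection of line TW and line KZ ⇒ J = (0, 5/4)
2·[WZK] = 5, 2·[WJK] = 15/4
[WZK]:[WJK] = 5:15/4 = 4/3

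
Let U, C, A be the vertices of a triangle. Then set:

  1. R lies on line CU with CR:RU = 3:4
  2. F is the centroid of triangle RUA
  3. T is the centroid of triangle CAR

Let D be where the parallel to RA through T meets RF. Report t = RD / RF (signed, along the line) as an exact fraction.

t = -3/4

Set U = (0, 0), C = (1, 0), A = (0, 1); any affine frame gives the same invariant.
1. R lies on line CU with CR:RU = 3:4 ⇒ R = (4/7, 0)
2. F is the centroid of triangle RUA ⇒ F = (4/21, 1/3)
3. T is the centroid of triangle CAR ⇒ T = (11/21, 1/3)
through T parallel to RA: direction (-4/7, 1); meets RF at D = (6/7, -1/4)
D = R + t·(F−R) with t = -3/4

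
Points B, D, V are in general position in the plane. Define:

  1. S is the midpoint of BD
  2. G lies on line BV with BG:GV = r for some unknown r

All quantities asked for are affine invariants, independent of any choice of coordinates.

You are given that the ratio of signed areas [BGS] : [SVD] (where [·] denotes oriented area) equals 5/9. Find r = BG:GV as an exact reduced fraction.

Choose coordinates B = (0, 0), D = (1, 0), V = (0, 1).
1. S is the midpoint of BD ⇒ S = (1/2, 0)
2. With BG:GV = r, write λ = r/(r+1) so G = B + λ·(V−B); G is affine-linear in λ
Every point depending on G is an affine combination of G and λ-independent points, so each such coordinate is linear in λ; the λ² term in each signed area is a multiple of (V−B)×(V−B) = 0, so 2·[BGS] and 2·[SVD] are each linear in λ. Evaluating at λ=0 and λ=1:
  2·[BGS] = -1/2·λ,   2·[SVD] = -1/2
So [BGS]:[SVD] = (-1/2·λ) / (-1/2). Setting this equal to 5/9:
  -1/2·λ = 5/9·(-1/2)  ⇒  λ = 5/9
Then r = λ/(1−λ) = (5/9)/(4/9) = 5/4. Check: with r = 5/4, G = (0, 5/9) and [BGS]:[SVD] = 5/9 as required.

r = 5/4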